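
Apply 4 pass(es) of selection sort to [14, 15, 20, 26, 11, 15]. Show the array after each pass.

Pass 1: Select minimum 11 at index 4, swap -> [11, 15, 20, 26, 14, 15]
Pass 2: Select minimum 14 at index 4, swap -> [11, 14, 20, 26, 15, 15]
Pass 3: Select minimum 15 at index 4, swap -> [11, 14, 15, 26, 20, 15]
Pass 4: Select minimum 15 at index 5, swap -> [11, 14, 15, 15, 20, 26]


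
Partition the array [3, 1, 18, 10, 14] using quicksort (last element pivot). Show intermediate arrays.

Partition 1: pivot=14 at index 3 -> [3, 1, 10, 14, 18]
Partition 2: pivot=10 at index 2 -> [3, 1, 10, 14, 18]
Partition 3: pivot=1 at index 0 -> [1, 3, 10, 14, 18]


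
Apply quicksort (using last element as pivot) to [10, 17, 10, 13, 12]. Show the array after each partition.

Partition 1: pivot=12 at index 2 -> [10, 10, 12, 13, 17]
Partition 2: pivot=10 at index 1 -> [10, 10, 12, 13, 17]
Partition 3: pivot=17 at index 4 -> [10, 10, 12, 13, 17]


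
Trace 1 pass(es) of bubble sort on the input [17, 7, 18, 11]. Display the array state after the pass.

After pass 1: [7, 17, 11, 18] (2 swaps)
Total swaps: 2


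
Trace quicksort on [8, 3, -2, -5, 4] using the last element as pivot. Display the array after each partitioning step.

Partition 1: pivot=4 at index 3 -> [3, -2, -5, 4, 8]
Partition 2: pivot=-5 at index 0 -> [-5, -2, 3, 4, 8]
Partition 3: pivot=3 at index 2 -> [-5, -2, 3, 4, 8]


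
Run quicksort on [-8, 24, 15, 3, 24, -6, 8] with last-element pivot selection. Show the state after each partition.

Partition 1: pivot=8 at index 3 -> [-8, 3, -6, 8, 24, 15, 24]
Partition 2: pivot=-6 at index 1 -> [-8, -6, 3, 8, 24, 15, 24]
Partition 3: pivot=24 at index 6 -> [-8, -6, 3, 8, 24, 15, 24]
Partition 4: pivot=15 at index 4 -> [-8, -6, 3, 8, 15, 24, 24]


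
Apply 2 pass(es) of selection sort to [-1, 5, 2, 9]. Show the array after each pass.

Pass 1: Select minimum -1 at index 0, swap -> [-1, 5, 2, 9]
Pass 2: Select minimum 2 at index 2, swap -> [-1, 2, 5, 9]


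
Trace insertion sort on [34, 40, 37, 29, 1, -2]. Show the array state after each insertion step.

First element 34 is already 'sorted'
Insert 40: shifted 0 elements -> [34, 40, 37, 29, 1, -2]
Insert 37: shifted 1 elements -> [34, 37, 40, 29, 1, -2]
Insert 29: shifted 3 elements -> [29, 34, 37, 40, 1, -2]
Insert 1: shifted 4 elements -> [1, 29, 34, 37, 40, -2]
Insert -2: shifted 5 elements -> [-2, 1, 29, 34, 37, 40]


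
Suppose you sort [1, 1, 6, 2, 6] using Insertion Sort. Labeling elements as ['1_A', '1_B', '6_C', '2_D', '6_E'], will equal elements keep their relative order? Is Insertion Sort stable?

Trace Insertion Sort on the labeled array (the key is the number; the letter only tracks identity):
  Insert 1_B at index 1: [1_A, 1_B, 6_C, 2_D, 6_E]
  Insert 6_C at index 2: [1_A, 1_B, 6_C, 2_D, 6_E]
  Insert 2_D at index 2: [1_A, 1_B, 2_D, 6_C, 6_E]
  Insert 6_E at index 4: [1_A, 1_B, 2_D, 6_C, 6_E]
Final order: [1_A, 1_B, 2_D, 6_C, 6_E]
Equal keys:
  value 1: originally 1_A, 1_B; after sorting 1_A, 1_B -> order preserved
  value 6: originally 6_C, 6_E; after sorting 6_C, 6_E -> order preserved
All equal keys kept their original relative order. Insertion Sort is stable: elements are shifted only while they are strictly greater than the key, so a key is inserted after any equal elements already placed.
Answer: Stable


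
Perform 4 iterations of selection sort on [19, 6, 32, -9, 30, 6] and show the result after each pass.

Pass 1: Select minimum -9 at index 3, swap -> [-9, 6, 32, 19, 30, 6]
Pass 2: Select minimum 6 at index 1, swap -> [-9, 6, 32, 19, 30, 6]
Pass 3: Select minimum 6 at index 5, swap -> [-9, 6, 6, 19, 30, 32]
Pass 4: Select minimum 19 at index 3, swap -> [-9, 6, 6, 19, 30, 32]


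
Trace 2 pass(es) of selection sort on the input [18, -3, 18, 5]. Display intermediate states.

Pass 1: Select minimum -3 at index 1, swap -> [-3, 18, 18, 5]
Pass 2: Select minimum 5 at index 3, swap -> [-3, 5, 18, 18]


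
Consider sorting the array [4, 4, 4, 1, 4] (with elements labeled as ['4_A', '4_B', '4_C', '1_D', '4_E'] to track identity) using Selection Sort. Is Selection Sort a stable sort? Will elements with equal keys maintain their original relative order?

Trace Selection Sort on the labeled array (the key is the number; the letter only tracks identity):
  Pass 1: minimum of unsorted part is 1_D at index 3; swap it with 4_A at index 0 -> [1_D, 4_B, 4_C, 4_A, 4_E]
  Pass 2: minimum 4_B is already at index 1; no swap -> [1_D, 4_B, 4_C, 4_A, 4_E]
  Pass 3: minimum 4_C is already at index 2; no swap -> [1_D, 4_B, 4_C, 4_A, 4_E]
  Pass 4: minimum 4_A is already at index 3; no swap -> [1_D, 4_B, 4_C, 4_A, 4_E]
Final order: [1_D, 4_B, 4_C, 4_A, 4_E]
Equal keys:
  value 4: originally 4_A, 4_B, 4_C, 4_E; after sorting 4_B, 4_C, 4_A, 4_E -> order changed
Equal keys were reordered, so Selection Sort is not stable: the long-range swap that moves the minimum into place can carry an element past an equal key. (One such input is enough; an unstable sort may happen to preserve order on other inputs, but it gives no guarantee.)
Answer: Not stable


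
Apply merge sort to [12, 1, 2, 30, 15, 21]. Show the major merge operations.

Divide and conquer:
  Merge [1] + [2] -> [1, 2]
  Merge [12] + [1, 2] -> [1, 2, 12]
  Merge [15] + [21] -> [15, 21]
  Merge [30] + [15, 21] -> [15, 21, 30]
  Merge [1, 2, 12] + [15, 21, 30] -> [1, 2, 12, 15, 21, 30]


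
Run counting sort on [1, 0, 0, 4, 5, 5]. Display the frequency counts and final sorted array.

Count array: [2, 1, 0, 0, 1, 2]
(count[i] = number of elements equal to i)
Cumulative count: [2, 3, 3, 3, 4, 6]
Sorted: [0, 0, 1, 4, 5, 5]


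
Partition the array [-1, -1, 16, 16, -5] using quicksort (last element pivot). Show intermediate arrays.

Partition 1: pivot=-5 at index 0 -> [-5, -1, 16, 16, -1]
Partition 2: pivot=-1 at index 2 -> [-5, -1, -1, 16, 16]
Partition 3: pivot=16 at index 4 -> [-5, -1, -1, 16, 16]


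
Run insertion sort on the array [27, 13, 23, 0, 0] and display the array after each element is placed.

First element 27 is already 'sorted'
Insert 13: shifted 1 elements -> [13, 27, 23, 0, 0]
Insert 23: shifted 1 elements -> [13, 23, 27, 0, 0]
Insert 0: shifted 3 elements -> [0, 13, 23, 27, 0]
Insert 0: shifted 3 elements -> [0, 0, 13, 23, 27]


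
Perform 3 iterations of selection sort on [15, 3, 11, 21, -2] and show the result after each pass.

Pass 1: Select minimum -2 at index 4, swap -> [-2, 3, 11, 21, 15]
Pass 2: Select minimum 3 at index 1, swap -> [-2, 3, 11, 21, 15]
Pass 3: Select minimum 11 at index 2, swap -> [-2, 3, 11, 21, 15]


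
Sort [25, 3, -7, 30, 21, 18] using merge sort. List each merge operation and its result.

Divide and conquer:
  Merge [3] + [-7] -> [-7, 3]
  Merge [25] + [-7, 3] -> [-7, 3, 25]
  Merge [21] + [18] -> [18, 21]
  Merge [30] + [18, 21] -> [18, 21, 30]
  Merge [-7, 3, 25] + [18, 21, 30] -> [-7, 3, 18, 21, 25, 30]


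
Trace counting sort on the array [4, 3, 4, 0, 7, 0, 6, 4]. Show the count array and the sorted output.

Count array: [2, 0, 0, 1, 3, 0, 1, 1]
(count[i] = number of elements equal to i)
Cumulative count: [2, 2, 2, 3, 6, 6, 7, 8]
Sorted: [0, 0, 3, 4, 4, 4, 6, 7]


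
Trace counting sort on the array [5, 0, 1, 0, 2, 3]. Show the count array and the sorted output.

Count array: [2, 1, 1, 1, 0, 1]
(count[i] = number of elements equal to i)
Cumulative count: [2, 3, 4, 5, 5, 6]
Sorted: [0, 0, 1, 2, 3, 5]


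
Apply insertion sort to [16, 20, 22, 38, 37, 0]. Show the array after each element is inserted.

First element 16 is already 'sorted'
Insert 20: shifted 0 elements -> [16, 20, 22, 38, 37, 0]
Insert 22: shifted 0 elements -> [16, 20, 22, 38, 37, 0]
Insert 38: shifted 0 elements -> [16, 20, 22, 38, 37, 0]
Insert 37: shifted 1 elements -> [16, 20, 22, 37, 38, 0]
Insert 0: shifted 5 elements -> [0, 16, 20, 22, 37, 38]


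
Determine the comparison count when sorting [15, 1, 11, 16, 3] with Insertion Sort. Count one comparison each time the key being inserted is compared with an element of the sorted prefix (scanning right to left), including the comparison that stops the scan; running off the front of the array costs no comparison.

Insert 1: 15 > 1 (shift), reached front = 1 comparison(s) -> [1, 15, 11, 16, 3]
Insert 11: 15 > 11 (shift), 1 <= 11 (stop) = 2 comparison(s) -> [1, 11, 15, 16, 3]
Insert 16: 15 <= 16 (stop) = 1 comparison(s) -> [1, 11, 15, 16, 3]
Insert 3: 16 > 3 (shift), 15 > 3 (shift), 11 > 3 (shift), 1 <= 3 (stop) = 4 comparison(s) -> [1, 3, 11, 15, 16]
Total comparisons: 1 + 2 + 1 + 4 = 8


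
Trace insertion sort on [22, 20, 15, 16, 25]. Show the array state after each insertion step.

First element 22 is already 'sorted'
Insert 20: shifted 1 elements -> [20, 22, 15, 16, 25]
Insert 15: shifted 2 elements -> [15, 20, 22, 16, 25]
Insert 16: shifted 2 elements -> [15, 16, 20, 22, 25]
Insert 25: shifted 0 elements -> [15, 16, 20, 22, 25]


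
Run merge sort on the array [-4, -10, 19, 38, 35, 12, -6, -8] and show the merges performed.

Divide and conquer:
  Merge [-4] + [-10] -> [-10, -4]
  Merge [19] + [38] -> [19, 38]
  Merge [-10, -4] + [19, 38] -> [-10, -4, 19, 38]
  Merge [35] + [12] -> [12, 35]
  Merge [-6] + [-8] -> [-8, -6]
  Merge [12, 35] + [-8, -6] -> [-8, -6, 12, 35]
  Merge [-10, -4, 19, 38] + [-8, -6, 12, 35] -> [-10, -8, -6, -4, 12, 19, 35, 38]


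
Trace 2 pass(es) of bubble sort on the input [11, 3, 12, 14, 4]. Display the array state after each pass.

After pass 1: [3, 11, 12, 4, 14] (2 swaps)
After pass 2: [3, 11, 4, 12, 14] (1 swaps)
Total swaps: 3


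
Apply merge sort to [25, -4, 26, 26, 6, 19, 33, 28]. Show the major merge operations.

Divide and conquer:
  Merge [25] + [-4] -> [-4, 25]
  Merge [26] + [26] -> [26, 26]
  Merge [-4, 25] + [26, 26] -> [-4, 25, 26, 26]
  Merge [6] + [19] -> [6, 19]
  Merge [33] + [28] -> [28, 33]
  Merge [6, 19] + [28, 33] -> [6, 19, 28, 33]
  Merge [-4, 25, 26, 26] + [6, 19, 28, 33] -> [-4, 6, 19, 25, 26, 26, 28, 33]


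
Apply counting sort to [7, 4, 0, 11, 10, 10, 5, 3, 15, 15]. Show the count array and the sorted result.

Count array: [1, 0, 0, 1, 1, 1, 0, 1, 0, 0, 2, 1, 0, 0, 0, 2]
(count[i] = number of elements equal to i)
Cumulative count: [1, 1, 1, 2, 3, 4, 4, 5, 5, 5, 7, 8, 8, 8, 8, 10]
Sorted: [0, 3, 4, 5, 7, 10, 10, 11, 15, 15]


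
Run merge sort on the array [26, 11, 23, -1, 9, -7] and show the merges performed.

Divide and conquer:
  Merge [11] + [23] -> [11, 23]
  Merge [26] + [11, 23] -> [11, 23, 26]
  Merge [9] + [-7] -> [-7, 9]
  Merge [-1] + [-7, 9] -> [-7, -1, 9]
  Merge [11, 23, 26] + [-7, -1, 9] -> [-7, -1, 9, 11, 23, 26]


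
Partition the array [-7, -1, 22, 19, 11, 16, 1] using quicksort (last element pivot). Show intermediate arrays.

Partition 1: pivot=1 at index 2 -> [-7, -1, 1, 19, 11, 16, 22]
Partition 2: pivot=-1 at index 1 -> [-7, -1, 1, 19, 11, 16, 22]
Partition 3: pivot=22 at index 6 -> [-7, -1, 1, 19, 11, 16, 22]
Partition 4: pivot=16 at index 4 -> [-7, -1, 1, 11, 16, 19, 22]


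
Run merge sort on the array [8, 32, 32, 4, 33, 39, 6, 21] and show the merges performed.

Divide and conquer:
  Merge [8] + [32] -> [8, 32]
  Merge [32] + [4] -> [4, 32]
  Merge [8, 32] + [4, 32] -> [4, 8, 32, 32]
  Merge [33] + [39] -> [33, 39]
  Merge [6] + [21] -> [6, 21]
  Merge [33, 39] + [6, 21] -> [6, 21, 33, 39]
  Merge [4, 8, 32, 32] + [6, 21, 33, 39] -> [4, 6, 8, 21, 32, 32, 33, 39]


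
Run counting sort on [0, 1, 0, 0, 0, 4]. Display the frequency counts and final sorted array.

Count array: [4, 1, 0, 0, 1]
(count[i] = number of elements equal to i)
Cumulative count: [4, 5, 5, 5, 6]
Sorted: [0, 0, 0, 0, 1, 4]


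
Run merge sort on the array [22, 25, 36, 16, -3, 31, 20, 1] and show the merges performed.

Divide and conquer:
  Merge [22] + [25] -> [22, 25]
  Merge [36] + [16] -> [16, 36]
  Merge [22, 25] + [16, 36] -> [16, 22, 25, 36]
  Merge [-3] + [31] -> [-3, 31]
  Merge [20] + [1] -> [1, 20]
  Merge [-3, 31] + [1, 20] -> [-3, 1, 20, 31]
  Merge [16, 22, 25, 36] + [-3, 1, 20, 31] -> [-3, 1, 16, 20, 22, 25, 31, 36]


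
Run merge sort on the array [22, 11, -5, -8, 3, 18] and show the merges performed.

Divide and conquer:
  Merge [11] + [-5] -> [-5, 11]
  Merge [22] + [-5, 11] -> [-5, 11, 22]
  Merge [3] + [18] -> [3, 18]
  Merge [-8] + [3, 18] -> [-8, 3, 18]
  Merge [-5, 11, 22] + [-8, 3, 18] -> [-8, -5, 3, 11, 18, 22]


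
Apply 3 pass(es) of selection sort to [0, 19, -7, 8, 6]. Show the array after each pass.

Pass 1: Select minimum -7 at index 2, swap -> [-7, 19, 0, 8, 6]
Pass 2: Select minimum 0 at index 2, swap -> [-7, 0, 19, 8, 6]
Pass 3: Select minimum 6 at index 4, swap -> [-7, 0, 6, 8, 19]


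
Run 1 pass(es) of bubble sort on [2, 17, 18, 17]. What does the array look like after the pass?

After pass 1: [2, 17, 17, 18] (1 swaps)
Total swaps: 1


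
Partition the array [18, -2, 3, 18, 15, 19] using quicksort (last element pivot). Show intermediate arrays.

Partition 1: pivot=19 at index 5 -> [18, -2, 3, 18, 15, 19]
Partition 2: pivot=15 at index 2 -> [-2, 3, 15, 18, 18, 19]
Partition 3: pivot=3 at index 1 -> [-2, 3, 15, 18, 18, 19]
Partition 4: pivot=18 at index 4 -> [-2, 3, 15, 18, 18, 19]


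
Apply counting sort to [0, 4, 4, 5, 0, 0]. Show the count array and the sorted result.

Count array: [3, 0, 0, 0, 2, 1]
(count[i] = number of elements equal to i)
Cumulative count: [3, 3, 3, 3, 5, 6]
Sorted: [0, 0, 0, 4, 4, 5]


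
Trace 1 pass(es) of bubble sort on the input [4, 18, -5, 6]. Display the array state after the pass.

After pass 1: [4, -5, 6, 18] (2 swaps)
Total swaps: 2


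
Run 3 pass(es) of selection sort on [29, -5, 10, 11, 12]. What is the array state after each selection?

Pass 1: Select minimum -5 at index 1, swap -> [-5, 29, 10, 11, 12]
Pass 2: Select minimum 10 at index 2, swap -> [-5, 10, 29, 11, 12]
Pass 3: Select minimum 11 at index 3, swap -> [-5, 10, 11, 29, 12]


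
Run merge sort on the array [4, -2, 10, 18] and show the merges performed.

Divide and conquer:
  Merge [4] + [-2] -> [-2, 4]
  Merge [10] + [18] -> [10, 18]
  Merge [-2, 4] + [10, 18] -> [-2, 4, 10, 18]


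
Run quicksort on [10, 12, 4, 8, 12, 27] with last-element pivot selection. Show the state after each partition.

Partition 1: pivot=27 at index 5 -> [10, 12, 4, 8, 12, 27]
Partition 2: pivot=12 at index 4 -> [10, 12, 4, 8, 12, 27]
Partition 3: pivot=8 at index 1 -> [4, 8, 10, 12, 12, 27]
Partition 4: pivot=12 at index 3 -> [4, 8, 10, 12, 12, 27]


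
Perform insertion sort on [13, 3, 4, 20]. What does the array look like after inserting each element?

First element 13 is already 'sorted'
Insert 3: shifted 1 elements -> [3, 13, 4, 20]
Insert 4: shifted 1 elements -> [3, 4, 13, 20]
Insert 20: shifted 0 elements -> [3, 4, 13, 20]


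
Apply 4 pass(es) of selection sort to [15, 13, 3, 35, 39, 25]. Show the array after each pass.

Pass 1: Select minimum 3 at index 2, swap -> [3, 13, 15, 35, 39, 25]
Pass 2: Select minimum 13 at index 1, swap -> [3, 13, 15, 35, 39, 25]
Pass 3: Select minimum 15 at index 2, swap -> [3, 13, 15, 35, 39, 25]
Pass 4: Select minimum 25 at index 5, swap -> [3, 13, 15, 25, 39, 35]


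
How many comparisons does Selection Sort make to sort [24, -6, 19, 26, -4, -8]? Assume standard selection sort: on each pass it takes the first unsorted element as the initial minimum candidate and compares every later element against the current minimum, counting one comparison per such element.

Pass 1: scan indices 1..5 for the minimum = 5 comparison(s); min is -8, place at index 0 -> [-8, -6, 19, 26, -4, 24]
Pass 2: scan indices 2..5 for the minimum = 4 comparison(s); min is -6, place at index 1 -> [-8, -6, 19, 26, -4, 24]
Pass 3: scan indices 3..5 for the minimum = 3 comparison(s); min is -4, place at index 2 -> [-8, -6, -4, 26, 19, 24]
Pass 4: scan indices 4..5 for the minimum = 2 comparison(s); min is 19, place at index 3 -> [-8, -6, -4, 19, 26, 24]
Pass 5: scan indices 5..5 for the minimum = 1 comparison(s); min is 24, place at index 4 -> [-8, -6, -4, 19, 24, 26]
Selection sort always scans the whole unsorted suffix, so the count is (n-1) + (n-2) + ... + 1 = n(n-1)/2 = 6*5/2 = 15 regardless of the input order.
Total comparisons: 5 + 4 + 3 + 2 + 1 = 15


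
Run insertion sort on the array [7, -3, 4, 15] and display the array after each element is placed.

First element 7 is already 'sorted'
Insert -3: shifted 1 elements -> [-3, 7, 4, 15]
Insert 4: shifted 1 elements -> [-3, 4, 7, 15]
Insert 15: shifted 0 elements -> [-3, 4, 7, 15]


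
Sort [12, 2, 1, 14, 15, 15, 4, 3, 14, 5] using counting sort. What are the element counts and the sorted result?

Count array: [0, 1, 1, 1, 1, 1, 0, 0, 0, 0, 0, 0, 1, 0, 2, 2]
(count[i] = number of elements equal to i)
Cumulative count: [0, 1, 2, 3, 4, 5, 5, 5, 5, 5, 5, 5, 6, 6, 8, 10]
Sorted: [1, 2, 3, 4, 5, 12, 14, 14, 15, 15]


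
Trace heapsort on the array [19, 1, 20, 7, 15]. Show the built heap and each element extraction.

Build heap: [20, 15, 19, 7, 1]
Extract 20: [19, 15, 1, 7, 20]
Extract 19: [15, 7, 1, 19, 20]
Extract 15: [7, 1, 15, 19, 20]
Extract 7: [1, 7, 15, 19, 20]


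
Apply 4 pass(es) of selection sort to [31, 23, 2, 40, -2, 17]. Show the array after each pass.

Pass 1: Select minimum -2 at index 4, swap -> [-2, 23, 2, 40, 31, 17]
Pass 2: Select minimum 2 at index 2, swap -> [-2, 2, 23, 40, 31, 17]
Pass 3: Select minimum 17 at index 5, swap -> [-2, 2, 17, 40, 31, 23]
Pass 4: Select minimum 23 at index 5, swap -> [-2, 2, 17, 23, 31, 40]


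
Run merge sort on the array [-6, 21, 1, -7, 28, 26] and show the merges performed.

Divide and conquer:
  Merge [21] + [1] -> [1, 21]
  Merge [-6] + [1, 21] -> [-6, 1, 21]
  Merge [28] + [26] -> [26, 28]
  Merge [-7] + [26, 28] -> [-7, 26, 28]
  Merge [-6, 1, 21] + [-7, 26, 28] -> [-7, -6, 1, 21, 26, 28]


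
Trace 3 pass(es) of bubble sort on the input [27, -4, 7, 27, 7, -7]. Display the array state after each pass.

After pass 1: [-4, 7, 27, 7, -7, 27] (4 swaps)
After pass 2: [-4, 7, 7, -7, 27, 27] (2 swaps)
After pass 3: [-4, 7, -7, 7, 27, 27] (1 swaps)
Total swaps: 7


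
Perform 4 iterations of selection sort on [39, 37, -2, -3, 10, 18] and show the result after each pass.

Pass 1: Select minimum -3 at index 3, swap -> [-3, 37, -2, 39, 10, 18]
Pass 2: Select minimum -2 at index 2, swap -> [-3, -2, 37, 39, 10, 18]
Pass 3: Select minimum 10 at index 4, swap -> [-3, -2, 10, 39, 37, 18]
Pass 4: Select minimum 18 at index 5, swap -> [-3, -2, 10, 18, 37, 39]


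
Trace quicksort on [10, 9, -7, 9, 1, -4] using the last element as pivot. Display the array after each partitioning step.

Partition 1: pivot=-4 at index 1 -> [-7, -4, 10, 9, 1, 9]
Partition 2: pivot=9 at index 4 -> [-7, -4, 9, 1, 9, 10]
Partition 3: pivot=1 at index 2 -> [-7, -4, 1, 9, 9, 10]


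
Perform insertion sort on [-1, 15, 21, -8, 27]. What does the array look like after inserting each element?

First element -1 is already 'sorted'
Insert 15: shifted 0 elements -> [-1, 15, 21, -8, 27]
Insert 21: shifted 0 elements -> [-1, 15, 21, -8, 27]
Insert -8: shifted 3 elements -> [-8, -1, 15, 21, 27]
Insert 27: shifted 0 elements -> [-8, -1, 15, 21, 27]


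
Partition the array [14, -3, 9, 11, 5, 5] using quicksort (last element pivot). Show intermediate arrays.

Partition 1: pivot=5 at index 2 -> [-3, 5, 5, 11, 14, 9]
Partition 2: pivot=5 at index 1 -> [-3, 5, 5, 11, 14, 9]
Partition 3: pivot=9 at index 3 -> [-3, 5, 5, 9, 14, 11]
Partition 4: pivot=11 at index 4 -> [-3, 5, 5, 9, 11, 14]


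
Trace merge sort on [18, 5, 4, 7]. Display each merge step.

Divide and conquer:
  Merge [18] + [5] -> [5, 18]
  Merge [4] + [7] -> [4, 7]
  Merge [5, 18] + [4, 7] -> [4, 5, 7, 18]


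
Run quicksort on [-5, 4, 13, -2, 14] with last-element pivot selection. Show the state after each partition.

Partition 1: pivot=14 at index 4 -> [-5, 4, 13, -2, 14]
Partition 2: pivot=-2 at index 1 -> [-5, -2, 13, 4, 14]
Partition 3: pivot=4 at index 2 -> [-5, -2, 4, 13, 14]


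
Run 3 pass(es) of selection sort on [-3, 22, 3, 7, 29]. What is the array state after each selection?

Pass 1: Select minimum -3 at index 0, swap -> [-3, 22, 3, 7, 29]
Pass 2: Select minimum 3 at index 2, swap -> [-3, 3, 22, 7, 29]
Pass 3: Select minimum 7 at index 3, swap -> [-3, 3, 7, 22, 29]


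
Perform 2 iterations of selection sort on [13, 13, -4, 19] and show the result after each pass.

Pass 1: Select minimum -4 at index 2, swap -> [-4, 13, 13, 19]
Pass 2: Select minimum 13 at index 1, swap -> [-4, 13, 13, 19]


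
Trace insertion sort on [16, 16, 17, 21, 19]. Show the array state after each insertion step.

First element 16 is already 'sorted'
Insert 16: shifted 0 elements -> [16, 16, 17, 21, 19]
Insert 17: shifted 0 elements -> [16, 16, 17, 21, 19]
Insert 21: shifted 0 elements -> [16, 16, 17, 21, 19]
Insert 19: shifted 1 elements -> [16, 16, 17, 19, 21]


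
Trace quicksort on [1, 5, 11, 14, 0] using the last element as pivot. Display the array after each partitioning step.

Partition 1: pivot=0 at index 0 -> [0, 5, 11, 14, 1]
Partition 2: pivot=1 at index 1 -> [0, 1, 11, 14, 5]
Partition 3: pivot=5 at index 2 -> [0, 1, 5, 14, 11]
Partition 4: pivot=11 at index 3 -> [0, 1, 5, 11, 14]


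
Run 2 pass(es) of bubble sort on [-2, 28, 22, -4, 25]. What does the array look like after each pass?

After pass 1: [-2, 22, -4, 25, 28] (3 swaps)
After pass 2: [-2, -4, 22, 25, 28] (1 swaps)
Total swaps: 4


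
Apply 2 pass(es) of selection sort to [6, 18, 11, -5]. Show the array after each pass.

Pass 1: Select minimum -5 at index 3, swap -> [-5, 18, 11, 6]
Pass 2: Select minimum 6 at index 3, swap -> [-5, 6, 11, 18]


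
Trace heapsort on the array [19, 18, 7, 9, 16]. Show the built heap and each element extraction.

Build heap: [19, 18, 7, 9, 16]
Extract 19: [18, 16, 7, 9, 19]
Extract 18: [16, 9, 7, 18, 19]
Extract 16: [9, 7, 16, 18, 19]
Extract 9: [7, 9, 16, 18, 19]


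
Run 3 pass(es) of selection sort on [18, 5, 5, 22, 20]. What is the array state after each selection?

Pass 1: Select minimum 5 at index 1, swap -> [5, 18, 5, 22, 20]
Pass 2: Select minimum 5 at index 2, swap -> [5, 5, 18, 22, 20]
Pass 3: Select minimum 18 at index 2, swap -> [5, 5, 18, 22, 20]


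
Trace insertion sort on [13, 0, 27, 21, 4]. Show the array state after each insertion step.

First element 13 is already 'sorted'
Insert 0: shifted 1 elements -> [0, 13, 27, 21, 4]
Insert 27: shifted 0 elements -> [0, 13, 27, 21, 4]
Insert 21: shifted 1 elements -> [0, 13, 21, 27, 4]
Insert 4: shifted 3 elements -> [0, 4, 13, 21, 27]


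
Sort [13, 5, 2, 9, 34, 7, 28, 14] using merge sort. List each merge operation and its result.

Divide and conquer:
  Merge [13] + [5] -> [5, 13]
  Merge [2] + [9] -> [2, 9]
  Merge [5, 13] + [2, 9] -> [2, 5, 9, 13]
  Merge [34] + [7] -> [7, 34]
  Merge [28] + [14] -> [14, 28]
  Merge [7, 34] + [14, 28] -> [7, 14, 28, 34]
  Merge [2, 5, 9, 13] + [7, 14, 28, 34] -> [2, 5, 7, 9, 13, 14, 28, 34]


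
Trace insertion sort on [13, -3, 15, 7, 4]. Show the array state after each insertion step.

First element 13 is already 'sorted'
Insert -3: shifted 1 elements -> [-3, 13, 15, 7, 4]
Insert 15: shifted 0 elements -> [-3, 13, 15, 7, 4]
Insert 7: shifted 2 elements -> [-3, 7, 13, 15, 4]
Insert 4: shifted 3 elements -> [-3, 4, 7, 13, 15]


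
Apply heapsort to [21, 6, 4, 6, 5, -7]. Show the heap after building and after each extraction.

Build heap: [21, 6, 4, 6, 5, -7]
Extract 21: [6, 6, 4, -7, 5, 21]
Extract 6: [6, 5, 4, -7, 6, 21]
Extract 6: [5, -7, 4, 6, 6, 21]
Extract 5: [4, -7, 5, 6, 6, 21]
Extract 4: [-7, 4, 5, 6, 6, 21]


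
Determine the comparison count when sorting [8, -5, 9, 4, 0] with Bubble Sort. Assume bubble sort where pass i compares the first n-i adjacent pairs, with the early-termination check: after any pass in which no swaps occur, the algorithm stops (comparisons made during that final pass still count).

Pass 1: compare adjacent pairs (0,1)..(3,4) = 4 comparison(s), 3 swap(s) -> [-5, 8, 4, 0, 9]
Pass 2: compare adjacent pairs (0,1)..(2,3) = 3 comparison(s), 2 swap(s) -> [-5, 4, 0, 8, 9]
Pass 3: compare adjacent pairs (0,1)..(1,2) = 2 comparison(s), 1 swap(s) -> [-5, 0, 4, 8, 9]
Pass 4: compare adjacent pairs (0,1)..(0,1) = 1 comparison(s), 0 swap(s) -> [-5, 0, 4, 8, 9]
No swaps in this pass, so bubble sort stops here.
Total comparisons: 4 + 3 + 2 + 1 = 10


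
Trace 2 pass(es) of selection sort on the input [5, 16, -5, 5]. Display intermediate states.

Pass 1: Select minimum -5 at index 2, swap -> [-5, 16, 5, 5]
Pass 2: Select minimum 5 at index 2, swap -> [-5, 5, 16, 5]


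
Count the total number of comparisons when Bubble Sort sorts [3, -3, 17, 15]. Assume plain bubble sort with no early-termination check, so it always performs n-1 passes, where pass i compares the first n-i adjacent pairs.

Pass 1: compare adjacent pairs (0,1)..(2,3) = 3 comparison(s), 2 swap(s) -> [-3, 3, 15, 17]
Pass 2: compare adjacent pairs (0,1)..(1,2) = 2 comparison(s), 0 swap(s) -> [-3, 3, 15, 17]
Pass 3: compare adjacent pairs (0,1)..(0,1) = 1 comparison(s), 0 swap(s) -> [-3, 3, 15, 17]
Total comparisons: 3 + 2 + 1 = 6


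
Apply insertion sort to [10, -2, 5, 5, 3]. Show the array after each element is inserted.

First element 10 is already 'sorted'
Insert -2: shifted 1 elements -> [-2, 10, 5, 5, 3]
Insert 5: shifted 1 elements -> [-2, 5, 10, 5, 3]
Insert 5: shifted 1 elements -> [-2, 5, 5, 10, 3]
Insert 3: shifted 3 elements -> [-2, 3, 5, 5, 10]


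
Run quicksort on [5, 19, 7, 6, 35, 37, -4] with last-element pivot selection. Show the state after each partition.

Partition 1: pivot=-4 at index 0 -> [-4, 19, 7, 6, 35, 37, 5]
Partition 2: pivot=5 at index 1 -> [-4, 5, 7, 6, 35, 37, 19]
Partition 3: pivot=19 at index 4 -> [-4, 5, 7, 6, 19, 37, 35]
Partition 4: pivot=6 at index 2 -> [-4, 5, 6, 7, 19, 37, 35]
Partition 5: pivot=35 at index 5 -> [-4, 5, 6, 7, 19, 35, 37]


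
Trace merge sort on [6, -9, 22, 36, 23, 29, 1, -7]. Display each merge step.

Divide and conquer:
  Merge [6] + [-9] -> [-9, 6]
  Merge [22] + [36] -> [22, 36]
  Merge [-9, 6] + [22, 36] -> [-9, 6, 22, 36]
  Merge [23] + [29] -> [23, 29]
  Merge [1] + [-7] -> [-7, 1]
  Merge [23, 29] + [-7, 1] -> [-7, 1, 23, 29]
  Merge [-9, 6, 22, 36] + [-7, 1, 23, 29] -> [-9, -7, 1, 6, 22, 23, 29, 36]


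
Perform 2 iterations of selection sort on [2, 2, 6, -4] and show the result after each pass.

Pass 1: Select minimum -4 at index 3, swap -> [-4, 2, 6, 2]
Pass 2: Select minimum 2 at index 1, swap -> [-4, 2, 6, 2]


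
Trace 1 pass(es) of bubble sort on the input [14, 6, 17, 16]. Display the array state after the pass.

After pass 1: [6, 14, 16, 17] (2 swaps)
Total swaps: 2


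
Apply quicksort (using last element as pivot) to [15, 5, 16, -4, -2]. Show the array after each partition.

Partition 1: pivot=-2 at index 1 -> [-4, -2, 16, 15, 5]
Partition 2: pivot=5 at index 2 -> [-4, -2, 5, 15, 16]
Partition 3: pivot=16 at index 4 -> [-4, -2, 5, 15, 16]


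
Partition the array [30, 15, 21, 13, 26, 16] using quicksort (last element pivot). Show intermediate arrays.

Partition 1: pivot=16 at index 2 -> [15, 13, 16, 30, 26, 21]
Partition 2: pivot=13 at index 0 -> [13, 15, 16, 30, 26, 21]
Partition 3: pivot=21 at index 3 -> [13, 15, 16, 21, 26, 30]
Partition 4: pivot=30 at index 5 -> [13, 15, 16, 21, 26, 30]


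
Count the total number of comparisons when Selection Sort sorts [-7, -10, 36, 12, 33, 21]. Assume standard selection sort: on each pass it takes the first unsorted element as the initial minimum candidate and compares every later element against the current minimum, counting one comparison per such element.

Pass 1: scan indices 1..5 for the minimum = 5 comparison(s); min is -10, place at index 0 -> [-10, -7, 36, 12, 33, 21]
Pass 2: scan indices 2..5 for the minimum = 4 comparison(s); min is -7, place at index 1 -> [-10, -7, 36, 12, 33, 21]
Pass 3: scan indices 3..5 for the minimum = 3 comparison(s); min is 12, place at index 2 -> [-10, -7, 12, 36, 33, 21]
Pass 4: scan indices 4..5 for the minimum = 2 comparison(s); min is 21, place at index 3 -> [-10, -7, 12, 21, 33, 36]
Pass 5: scan indices 5..5 for the minimum = 1 comparison(s); min is 33, place at index 4 -> [-10, -7, 12, 21, 33, 36]
Selection sort always scans the whole unsorted suffix, so the count is (n-1) + (n-2) + ... + 1 = n(n-1)/2 = 6*5/2 = 15 regardless of the input order.
Total comparisons: 5 + 4 + 3 + 2 + 1 = 15


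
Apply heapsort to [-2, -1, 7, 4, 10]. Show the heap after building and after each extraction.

Build heap: [10, 4, 7, -2, -1]
Extract 10: [7, 4, -1, -2, 10]
Extract 7: [4, -2, -1, 7, 10]
Extract 4: [-1, -2, 4, 7, 10]
Extract -1: [-2, -1, 4, 7, 10]


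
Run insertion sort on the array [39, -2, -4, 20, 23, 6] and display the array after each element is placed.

First element 39 is already 'sorted'
Insert -2: shifted 1 elements -> [-2, 39, -4, 20, 23, 6]
Insert -4: shifted 2 elements -> [-4, -2, 39, 20, 23, 6]
Insert 20: shifted 1 elements -> [-4, -2, 20, 39, 23, 6]
Insert 23: shifted 1 elements -> [-4, -2, 20, 23, 39, 6]
Insert 6: shifted 3 elements -> [-4, -2, 6, 20, 23, 39]


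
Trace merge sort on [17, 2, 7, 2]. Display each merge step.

Divide and conquer:
  Merge [17] + [2] -> [2, 17]
  Merge [7] + [2] -> [2, 7]
  Merge [2, 17] + [2, 7] -> [2, 2, 7, 17]


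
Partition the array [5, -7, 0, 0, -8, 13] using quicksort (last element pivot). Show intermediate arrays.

Partition 1: pivot=13 at index 5 -> [5, -7, 0, 0, -8, 13]
Partition 2: pivot=-8 at index 0 -> [-8, -7, 0, 0, 5, 13]
Partition 3: pivot=5 at index 4 -> [-8, -7, 0, 0, 5, 13]
Partition 4: pivot=0 at index 3 -> [-8, -7, 0, 0, 5, 13]
Partition 5: pivot=0 at index 2 -> [-8, -7, 0, 0, 5, 13]


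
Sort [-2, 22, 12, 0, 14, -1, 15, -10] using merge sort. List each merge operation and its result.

Divide and conquer:
  Merge [-2] + [22] -> [-2, 22]
  Merge [12] + [0] -> [0, 12]
  Merge [-2, 22] + [0, 12] -> [-2, 0, 12, 22]
  Merge [14] + [-1] -> [-1, 14]
  Merge [15] + [-10] -> [-10, 15]
  Merge [-1, 14] + [-10, 15] -> [-10, -1, 14, 15]
  Merge [-2, 0, 12, 22] + [-10, -1, 14, 15] -> [-10, -2, -1, 0, 12, 14, 15, 22]


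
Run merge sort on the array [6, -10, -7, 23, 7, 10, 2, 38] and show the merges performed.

Divide and conquer:
  Merge [6] + [-10] -> [-10, 6]
  Merge [-7] + [23] -> [-7, 23]
  Merge [-10, 6] + [-7, 23] -> [-10, -7, 6, 23]
  Merge [7] + [10] -> [7, 10]
  Merge [2] + [38] -> [2, 38]
  Merge [7, 10] + [2, 38] -> [2, 7, 10, 38]
  Merge [-10, -7, 6, 23] + [2, 7, 10, 38] -> [-10, -7, 2, 6, 7, 10, 23, 38]


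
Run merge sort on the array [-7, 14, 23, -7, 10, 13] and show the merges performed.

Divide and conquer:
  Merge [14] + [23] -> [14, 23]
  Merge [-7] + [14, 23] -> [-7, 14, 23]
  Merge [10] + [13] -> [10, 13]
  Merge [-7] + [10, 13] -> [-7, 10, 13]
  Merge [-7, 14, 23] + [-7, 10, 13] -> [-7, -7, 10, 13, 14, 23]


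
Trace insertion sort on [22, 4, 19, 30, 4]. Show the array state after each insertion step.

First element 22 is already 'sorted'
Insert 4: shifted 1 elements -> [4, 22, 19, 30, 4]
Insert 19: shifted 1 elements -> [4, 19, 22, 30, 4]
Insert 30: shifted 0 elements -> [4, 19, 22, 30, 4]
Insert 4: shifted 3 elements -> [4, 4, 19, 22, 30]


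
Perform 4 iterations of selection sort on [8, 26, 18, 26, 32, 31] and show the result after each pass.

Pass 1: Select minimum 8 at index 0, swap -> [8, 26, 18, 26, 32, 31]
Pass 2: Select minimum 18 at index 2, swap -> [8, 18, 26, 26, 32, 31]
Pass 3: Select minimum 26 at index 2, swap -> [8, 18, 26, 26, 32, 31]
Pass 4: Select minimum 26 at index 3, swap -> [8, 18, 26, 26, 32, 31]


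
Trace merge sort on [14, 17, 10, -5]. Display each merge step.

Divide and conquer:
  Merge [14] + [17] -> [14, 17]
  Merge [10] + [-5] -> [-5, 10]
  Merge [14, 17] + [-5, 10] -> [-5, 10, 14, 17]


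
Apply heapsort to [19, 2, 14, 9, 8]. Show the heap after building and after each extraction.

Build heap: [19, 9, 14, 2, 8]
Extract 19: [14, 9, 8, 2, 19]
Extract 14: [9, 2, 8, 14, 19]
Extract 9: [8, 2, 9, 14, 19]
Extract 8: [2, 8, 9, 14, 19]


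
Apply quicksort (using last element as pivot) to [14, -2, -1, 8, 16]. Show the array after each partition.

Partition 1: pivot=16 at index 4 -> [14, -2, -1, 8, 16]
Partition 2: pivot=8 at index 2 -> [-2, -1, 8, 14, 16]
Partition 3: pivot=-1 at index 1 -> [-2, -1, 8, 14, 16]


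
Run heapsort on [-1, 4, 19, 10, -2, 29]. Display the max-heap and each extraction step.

Build heap: [29, 10, 19, 4, -2, -1]
Extract 29: [19, 10, -1, 4, -2, 29]
Extract 19: [10, 4, -1, -2, 19, 29]
Extract 10: [4, -2, -1, 10, 19, 29]
Extract 4: [-1, -2, 4, 10, 19, 29]
Extract -1: [-2, -1, 4, 10, 19, 29]


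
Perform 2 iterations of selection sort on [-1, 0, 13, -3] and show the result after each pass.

Pass 1: Select minimum -3 at index 3, swap -> [-3, 0, 13, -1]
Pass 2: Select minimum -1 at index 3, swap -> [-3, -1, 13, 0]


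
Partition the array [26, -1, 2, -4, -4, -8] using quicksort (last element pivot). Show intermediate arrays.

Partition 1: pivot=-8 at index 0 -> [-8, -1, 2, -4, -4, 26]
Partition 2: pivot=26 at index 5 -> [-8, -1, 2, -4, -4, 26]
Partition 3: pivot=-4 at index 2 -> [-8, -4, -4, -1, 2, 26]
Partition 4: pivot=2 at index 4 -> [-8, -4, -4, -1, 2, 26]


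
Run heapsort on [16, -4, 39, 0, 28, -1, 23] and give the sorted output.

Build heap: [39, 28, 23, 0, -4, -1, 16]
Extract 39: [28, 16, 23, 0, -4, -1, 39]
Extract 28: [23, 16, -1, 0, -4, 28, 39]
Extract 23: [16, 0, -1, -4, 23, 28, 39]
Extract 16: [0, -4, -1, 16, 23, 28, 39]
Extract 0: [-1, -4, 0, 16, 23, 28, 39]
Extract -1: [-4, -1, 0, 16, 23, 28, 39]


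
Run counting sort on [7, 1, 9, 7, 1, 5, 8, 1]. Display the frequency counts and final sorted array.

Count array: [0, 3, 0, 0, 0, 1, 0, 2, 1, 1]
(count[i] = number of elements equal to i)
Cumulative count: [0, 3, 3, 3, 3, 4, 4, 6, 7, 8]
Sorted: [1, 1, 1, 5, 7, 7, 8, 9]


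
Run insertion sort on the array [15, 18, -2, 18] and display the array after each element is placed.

First element 15 is already 'sorted'
Insert 18: shifted 0 elements -> [15, 18, -2, 18]
Insert -2: shifted 2 elements -> [-2, 15, 18, 18]
Insert 18: shifted 0 elements -> [-2, 15, 18, 18]


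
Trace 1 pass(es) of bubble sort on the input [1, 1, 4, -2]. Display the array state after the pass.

After pass 1: [1, 1, -2, 4] (1 swaps)
Total swaps: 1


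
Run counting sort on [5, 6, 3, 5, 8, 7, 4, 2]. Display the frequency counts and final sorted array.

Count array: [0, 0, 1, 1, 1, 2, 1, 1, 1]
(count[i] = number of elements equal to i)
Cumulative count: [0, 0, 1, 2, 3, 5, 6, 7, 8]
Sorted: [2, 3, 4, 5, 5, 6, 7, 8]


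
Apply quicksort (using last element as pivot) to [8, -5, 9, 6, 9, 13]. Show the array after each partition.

Partition 1: pivot=13 at index 5 -> [8, -5, 9, 6, 9, 13]
Partition 2: pivot=9 at index 4 -> [8, -5, 9, 6, 9, 13]
Partition 3: pivot=6 at index 1 -> [-5, 6, 9, 8, 9, 13]
Partition 4: pivot=8 at index 2 -> [-5, 6, 8, 9, 9, 13]


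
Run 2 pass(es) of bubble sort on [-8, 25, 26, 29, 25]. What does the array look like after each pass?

After pass 1: [-8, 25, 26, 25, 29] (1 swaps)
After pass 2: [-8, 25, 25, 26, 29] (1 swaps)
Total swaps: 2


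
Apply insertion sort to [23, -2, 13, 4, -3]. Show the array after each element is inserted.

First element 23 is already 'sorted'
Insert -2: shifted 1 elements -> [-2, 23, 13, 4, -3]
Insert 13: shifted 1 elements -> [-2, 13, 23, 4, -3]
Insert 4: shifted 2 elements -> [-2, 4, 13, 23, -3]
Insert -3: shifted 4 elements -> [-3, -2, 4, 13, 23]


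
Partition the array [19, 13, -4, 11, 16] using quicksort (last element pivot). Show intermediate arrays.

Partition 1: pivot=16 at index 3 -> [13, -4, 11, 16, 19]
Partition 2: pivot=11 at index 1 -> [-4, 11, 13, 16, 19]


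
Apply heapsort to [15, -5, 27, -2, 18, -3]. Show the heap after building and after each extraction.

Build heap: [27, 18, 15, -2, -5, -3]
Extract 27: [18, -2, 15, -3, -5, 27]
Extract 18: [15, -2, -5, -3, 18, 27]
Extract 15: [-2, -3, -5, 15, 18, 27]
Extract -2: [-3, -5, -2, 15, 18, 27]
Extract -3: [-5, -3, -2, 15, 18, 27]


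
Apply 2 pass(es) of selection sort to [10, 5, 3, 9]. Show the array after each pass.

Pass 1: Select minimum 3 at index 2, swap -> [3, 5, 10, 9]
Pass 2: Select minimum 5 at index 1, swap -> [3, 5, 10, 9]


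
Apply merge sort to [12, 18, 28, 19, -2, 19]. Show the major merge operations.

Divide and conquer:
  Merge [18] + [28] -> [18, 28]
  Merge [12] + [18, 28] -> [12, 18, 28]
  Merge [-2] + [19] -> [-2, 19]
  Merge [19] + [-2, 19] -> [-2, 19, 19]
  Merge [12, 18, 28] + [-2, 19, 19] -> [-2, 12, 18, 19, 19, 28]


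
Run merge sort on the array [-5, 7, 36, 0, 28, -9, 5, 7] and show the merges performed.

Divide and conquer:
  Merge [-5] + [7] -> [-5, 7]
  Merge [36] + [0] -> [0, 36]
  Merge [-5, 7] + [0, 36] -> [-5, 0, 7, 36]
  Merge [28] + [-9] -> [-9, 28]
  Merge [5] + [7] -> [5, 7]
  Merge [-9, 28] + [5, 7] -> [-9, 5, 7, 28]
  Merge [-5, 0, 7, 36] + [-9, 5, 7, 28] -> [-9, -5, 0, 5, 7, 7, 28, 36]


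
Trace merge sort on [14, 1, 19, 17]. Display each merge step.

Divide and conquer:
  Merge [14] + [1] -> [1, 14]
  Merge [19] + [17] -> [17, 19]
  Merge [1, 14] + [17, 19] -> [1, 14, 17, 19]


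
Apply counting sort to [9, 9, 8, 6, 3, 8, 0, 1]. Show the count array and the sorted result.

Count array: [1, 1, 0, 1, 0, 0, 1, 0, 2, 2]
(count[i] = number of elements equal to i)
Cumulative count: [1, 2, 2, 3, 3, 3, 4, 4, 6, 8]
Sorted: [0, 1, 3, 6, 8, 8, 9, 9]


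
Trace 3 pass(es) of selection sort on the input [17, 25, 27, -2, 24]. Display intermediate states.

Pass 1: Select minimum -2 at index 3, swap -> [-2, 25, 27, 17, 24]
Pass 2: Select minimum 17 at index 3, swap -> [-2, 17, 27, 25, 24]
Pass 3: Select minimum 24 at index 4, swap -> [-2, 17, 24, 25, 27]


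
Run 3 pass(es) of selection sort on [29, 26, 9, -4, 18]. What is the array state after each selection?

Pass 1: Select minimum -4 at index 3, swap -> [-4, 26, 9, 29, 18]
Pass 2: Select minimum 9 at index 2, swap -> [-4, 9, 26, 29, 18]
Pass 3: Select minimum 18 at index 4, swap -> [-4, 9, 18, 29, 26]


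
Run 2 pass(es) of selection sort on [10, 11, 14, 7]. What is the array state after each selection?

Pass 1: Select minimum 7 at index 3, swap -> [7, 11, 14, 10]
Pass 2: Select minimum 10 at index 3, swap -> [7, 10, 14, 11]


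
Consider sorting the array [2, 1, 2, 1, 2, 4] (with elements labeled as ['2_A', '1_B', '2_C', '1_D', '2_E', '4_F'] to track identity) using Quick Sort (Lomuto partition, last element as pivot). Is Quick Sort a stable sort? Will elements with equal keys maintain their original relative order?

Trace Quick Sort on the labeled array (the key is the number; the letter only tracks identity):
  Partition indices 0..5 around pivot 4_F -> [2_A, 1_B, 2_C, 1_D, 2_E, 4_F]
  Partition indices 0..4 around pivot 2_E -> [2_A, 1_B, 2_C, 1_D, 2_E, 4_F]
  Partition indices 0..3 around pivot 1_D -> [1_B, 1_D, 2_C, 2_A, 2_E, 4_F]
  Partition indices 2..3 around pivot 2_A -> [1_B, 1_D, 2_C, 2_A, 2_E, 4_F]
Final order: [1_B, 1_D, 2_C, 2_A, 2_E, 4_F]
Equal keys:
  value 1: originally 1_B, 1_D; after sorting 1_B, 1_D -> order preserved
  value 2: originally 2_A, 2_C, 2_E; after sorting 2_C, 2_A, 2_E -> order changed
Equal keys were reordered, so Quick Sort is not stable: partition swaps elements across long distances and can reorder equal keys. (One such input is enough; an unstable sort may happen to preserve order on other inputs, but it gives no guarantee.)
Answer: Not stable


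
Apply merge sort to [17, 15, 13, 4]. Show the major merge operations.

Divide and conquer:
  Merge [17] + [15] -> [15, 17]
  Merge [13] + [4] -> [4, 13]
  Merge [15, 17] + [4, 13] -> [4, 13, 15, 17]


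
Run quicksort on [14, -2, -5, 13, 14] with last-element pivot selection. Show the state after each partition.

Partition 1: pivot=14 at index 4 -> [14, -2, -5, 13, 14]
Partition 2: pivot=13 at index 2 -> [-2, -5, 13, 14, 14]
Partition 3: pivot=-5 at index 0 -> [-5, -2, 13, 14, 14]
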